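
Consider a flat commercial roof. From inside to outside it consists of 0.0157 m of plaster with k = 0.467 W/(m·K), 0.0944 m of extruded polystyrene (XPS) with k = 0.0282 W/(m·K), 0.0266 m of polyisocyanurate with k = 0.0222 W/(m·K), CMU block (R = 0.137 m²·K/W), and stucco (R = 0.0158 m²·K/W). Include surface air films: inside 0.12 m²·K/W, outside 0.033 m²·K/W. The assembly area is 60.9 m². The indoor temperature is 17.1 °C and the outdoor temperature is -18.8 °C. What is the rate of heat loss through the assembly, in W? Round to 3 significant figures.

0.0157/0.467 = 0.03362
0.0944/0.0282 = 3.348
0.0266/0.0222 = 1.198
R_total = 0.12 + 0.03362 + 3.348 + 1.198 + 0.137 + 0.0158 + 0.033 = 4.885 m²·K/W
Q = A·ΔT/R = 60.9 × (17.1 − (-18.8)) / 4.885 = 447.5 W

448 W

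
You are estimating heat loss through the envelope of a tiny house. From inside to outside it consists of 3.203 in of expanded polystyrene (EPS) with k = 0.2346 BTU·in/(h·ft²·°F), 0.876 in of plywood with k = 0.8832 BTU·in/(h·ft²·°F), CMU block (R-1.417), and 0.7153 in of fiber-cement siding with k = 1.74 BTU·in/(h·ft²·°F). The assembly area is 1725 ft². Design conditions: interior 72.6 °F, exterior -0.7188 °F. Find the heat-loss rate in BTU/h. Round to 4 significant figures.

7678 BTU/h

3.203/0.2346 = 13.653
0.876/0.8832 = 0.99185
0.7153/1.74 = 0.41109
R_total = 13.653 + 0.99185 + 1.417 + 0.41109 = 16.473 ft²·°F·h/BTU
Q = A·ΔT/R = 1725 × (72.6 − (-0.7188)) / 16.473 = 7677.7 BTU/h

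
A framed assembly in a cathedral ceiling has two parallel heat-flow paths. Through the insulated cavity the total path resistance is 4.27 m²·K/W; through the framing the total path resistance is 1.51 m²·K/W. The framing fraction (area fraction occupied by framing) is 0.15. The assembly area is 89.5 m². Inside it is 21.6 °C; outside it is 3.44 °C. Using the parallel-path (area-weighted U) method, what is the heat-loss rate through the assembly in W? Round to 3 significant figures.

U_eff = 0.85/4.27 + 0.15/1.51 = 0.1991 + 0.09934 = 0.2984
R_eff = 1/U_eff = 3.351 m²·K/W
Q = 89.5 × (21.6 − 3.44) / 3.351 = 485 W

485 W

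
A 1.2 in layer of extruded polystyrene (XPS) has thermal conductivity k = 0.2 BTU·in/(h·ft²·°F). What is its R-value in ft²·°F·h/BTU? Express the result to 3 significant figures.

6.00 ft²·°F·h/BTU

R = L/k = 1.2/0.2 = 6 ft²·°F·h/BTU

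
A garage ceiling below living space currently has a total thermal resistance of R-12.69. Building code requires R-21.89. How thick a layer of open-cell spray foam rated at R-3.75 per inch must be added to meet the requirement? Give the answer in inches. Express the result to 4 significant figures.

2.453 in

ΔR = 21.89 − 12.69 = 9.2 ft²·°F·h/BTU
L = ΔR / (R/in) = 9.2/3.75 = 2.4533 in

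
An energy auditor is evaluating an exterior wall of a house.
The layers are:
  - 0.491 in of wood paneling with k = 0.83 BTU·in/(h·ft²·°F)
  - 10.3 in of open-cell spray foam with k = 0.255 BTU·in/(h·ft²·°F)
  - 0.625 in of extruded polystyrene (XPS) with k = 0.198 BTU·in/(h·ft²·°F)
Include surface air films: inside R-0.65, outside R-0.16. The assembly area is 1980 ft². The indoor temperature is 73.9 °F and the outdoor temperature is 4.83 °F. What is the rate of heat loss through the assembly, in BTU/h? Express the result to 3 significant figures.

0.491/0.83 = 0.5916
10.3/0.255 = 40.39
0.625/0.198 = 3.157
R_total = 0.65 + 0.5916 + 40.39 + 3.157 + 0.16 = 44.95 ft²·°F·h/BTU
Q = A·ΔT/R = 1980 × (73.9 − 4.83) / 44.95 = 3042 BTU/h

3040 BTU/h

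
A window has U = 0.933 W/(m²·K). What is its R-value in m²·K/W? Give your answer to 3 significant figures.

1.07 m²·K/W

R = 1/U = 1/0.933 = 1.072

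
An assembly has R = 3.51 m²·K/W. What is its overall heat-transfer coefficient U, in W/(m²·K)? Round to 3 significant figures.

U = 1/R = 1/3.51 = 0.2849

0.285 W/(m²·K)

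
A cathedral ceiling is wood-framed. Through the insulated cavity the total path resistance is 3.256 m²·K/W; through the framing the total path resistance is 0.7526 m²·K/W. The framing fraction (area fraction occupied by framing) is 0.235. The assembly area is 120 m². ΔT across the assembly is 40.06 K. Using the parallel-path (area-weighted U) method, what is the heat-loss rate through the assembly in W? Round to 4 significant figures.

2631 W

U_eff = 0.765/3.256 + 0.235/0.7526 = 0.23495 + 0.31225 = 0.5472
R_eff = 1/U_eff = 1.8275 m²·K/W
Q = 120 × 40.06 / 1.8275 = 2630.5 W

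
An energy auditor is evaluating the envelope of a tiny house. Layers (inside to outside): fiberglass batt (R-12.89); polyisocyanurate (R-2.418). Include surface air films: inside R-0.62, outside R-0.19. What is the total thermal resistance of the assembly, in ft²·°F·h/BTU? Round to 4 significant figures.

16.12 ft²·°F·h/BTU

R_total = 0.62 + 12.89 + 2.418 + 0.19 = 16.118 ft²·°F·h/BTU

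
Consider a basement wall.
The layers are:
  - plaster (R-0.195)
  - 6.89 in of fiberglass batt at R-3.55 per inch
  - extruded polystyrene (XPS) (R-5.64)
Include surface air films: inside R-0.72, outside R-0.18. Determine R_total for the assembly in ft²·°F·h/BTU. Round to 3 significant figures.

6.89 × 3.55 = 24.46
R_total = 0.72 + 0.195 + 24.46 + 5.64 + 0.18 = 31.19 ft²·°F·h/BTU

31.2 ft²·°F·h/BTU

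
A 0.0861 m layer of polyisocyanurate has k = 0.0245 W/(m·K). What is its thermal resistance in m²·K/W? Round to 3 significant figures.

3.51 m²·K/W

R = L/k = 0.0861/0.0245 = 3.514 m²·K/W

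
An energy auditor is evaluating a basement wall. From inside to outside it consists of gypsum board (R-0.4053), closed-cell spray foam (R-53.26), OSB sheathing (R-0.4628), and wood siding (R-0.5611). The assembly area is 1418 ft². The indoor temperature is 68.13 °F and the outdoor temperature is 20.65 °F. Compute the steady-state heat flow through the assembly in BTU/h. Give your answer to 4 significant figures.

1231 BTU/h

R_total = 0.4053 + 53.26 + 0.4628 + 0.5611 = 54.689 ft²·°F·h/BTU
Q = A·ΔT/R = 1418 × (68.13 − 20.65) / 54.689 = 1231.1 BTU/h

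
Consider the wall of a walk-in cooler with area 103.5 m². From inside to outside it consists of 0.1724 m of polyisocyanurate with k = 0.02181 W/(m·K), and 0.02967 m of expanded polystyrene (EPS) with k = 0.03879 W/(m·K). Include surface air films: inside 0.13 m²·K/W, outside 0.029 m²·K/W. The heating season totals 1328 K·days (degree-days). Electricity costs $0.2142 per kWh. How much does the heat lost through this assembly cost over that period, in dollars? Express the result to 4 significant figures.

0.1724/0.02181 = 7.9046
0.02967/0.03879 = 0.76489
R_total = 0.13 + 7.9046 + 0.76489 + 0.029 = 8.8285 m²·K/W
E = A × HDD × 24 / R / 1000 = 103.5 × 1328 × 24 / 8.8285 / 1000 = 373.65 kWh
Cost = 373.65 × 0.2142 = $80.035

80.04 dollars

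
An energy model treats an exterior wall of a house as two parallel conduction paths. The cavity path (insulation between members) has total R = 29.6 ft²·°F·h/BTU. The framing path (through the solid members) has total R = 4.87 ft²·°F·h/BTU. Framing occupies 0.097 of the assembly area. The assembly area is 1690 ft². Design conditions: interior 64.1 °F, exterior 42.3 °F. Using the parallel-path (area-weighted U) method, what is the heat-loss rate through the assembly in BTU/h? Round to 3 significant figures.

1860 BTU/h

U_eff = 0.903/29.6 + 0.097/4.87 = 0.03051 + 0.01992 = 0.05042
R_eff = 1/U_eff = 19.83 ft²·°F·h/BTU
Q = 1690 × (64.1 − 42.3) / 19.83 = 1858 BTU/h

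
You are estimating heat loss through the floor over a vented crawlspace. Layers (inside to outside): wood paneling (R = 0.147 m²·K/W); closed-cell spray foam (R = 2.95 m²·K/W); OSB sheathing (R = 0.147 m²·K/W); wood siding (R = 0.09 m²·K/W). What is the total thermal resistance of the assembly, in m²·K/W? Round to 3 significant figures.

R_total = 0.147 + 2.95 + 0.147 + 0.09 = 3.334 m²·K/W

3.33 m²·K/W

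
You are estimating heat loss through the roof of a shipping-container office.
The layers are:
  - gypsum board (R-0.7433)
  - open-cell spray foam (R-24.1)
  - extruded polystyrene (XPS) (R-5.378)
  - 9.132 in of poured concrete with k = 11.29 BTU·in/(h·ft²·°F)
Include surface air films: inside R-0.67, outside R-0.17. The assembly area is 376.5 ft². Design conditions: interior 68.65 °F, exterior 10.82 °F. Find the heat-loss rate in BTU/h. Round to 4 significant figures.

683.2 BTU/h

9.132/11.29 = 0.80886
R_total = 0.67 + 0.7433 + 24.1 + 5.378 + 0.80886 + 0.17 = 31.87 ft²·°F·h/BTU
Q = A·ΔT/R = 376.5 × (68.65 − 10.82) / 31.87 = 683.18 BTU/h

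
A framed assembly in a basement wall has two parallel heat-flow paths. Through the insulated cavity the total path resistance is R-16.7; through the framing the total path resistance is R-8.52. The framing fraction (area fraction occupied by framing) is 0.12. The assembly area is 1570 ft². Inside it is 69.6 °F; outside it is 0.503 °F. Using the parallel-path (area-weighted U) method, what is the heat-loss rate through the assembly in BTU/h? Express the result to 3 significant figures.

7240 BTU/h

U_eff = 0.88/16.7 + 0.12/8.52 = 0.05269 + 0.01408 = 0.06678
R_eff = 1/U_eff = 14.97 ft²·°F·h/BTU
Q = 1570 × (69.6 − 0.503) / 14.97 = 7244 BTU/h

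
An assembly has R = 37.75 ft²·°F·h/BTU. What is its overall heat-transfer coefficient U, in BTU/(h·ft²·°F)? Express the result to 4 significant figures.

0.02649 BTU/(h·ft²·°F)

U = 1/R = 1/37.75 = 0.02649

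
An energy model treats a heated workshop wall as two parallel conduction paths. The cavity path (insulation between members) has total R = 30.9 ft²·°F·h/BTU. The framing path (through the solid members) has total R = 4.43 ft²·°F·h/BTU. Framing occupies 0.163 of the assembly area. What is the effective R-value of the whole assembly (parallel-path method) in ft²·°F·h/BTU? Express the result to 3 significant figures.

U_eff = 0.837/30.9 + 0.163/4.43 = 0.02709 + 0.03679 = 0.06388
R_eff = 1/U_eff = 15.65 ft²·°F·h/BTU

15.7 ft²·°F·h/BTU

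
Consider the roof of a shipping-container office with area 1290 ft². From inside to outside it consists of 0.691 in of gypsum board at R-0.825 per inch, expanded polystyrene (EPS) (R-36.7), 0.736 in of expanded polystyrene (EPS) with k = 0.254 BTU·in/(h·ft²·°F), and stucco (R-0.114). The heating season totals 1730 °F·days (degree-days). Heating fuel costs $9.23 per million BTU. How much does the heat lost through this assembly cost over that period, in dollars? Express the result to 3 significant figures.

0.691 × 0.825 = 0.5701
0.736/0.254 = 2.898
R_total = 0.5701 + 36.7 + 2.898 + 0.114 = 40.28 ft²·°F·h/BTU
E = A × HDD × 24 / R = 1290 × 1730 × 24 / 40.28 = 1330000 BTU
Cost = 1330000/10⁶ × 9.23 = $12.27

12.3 dollars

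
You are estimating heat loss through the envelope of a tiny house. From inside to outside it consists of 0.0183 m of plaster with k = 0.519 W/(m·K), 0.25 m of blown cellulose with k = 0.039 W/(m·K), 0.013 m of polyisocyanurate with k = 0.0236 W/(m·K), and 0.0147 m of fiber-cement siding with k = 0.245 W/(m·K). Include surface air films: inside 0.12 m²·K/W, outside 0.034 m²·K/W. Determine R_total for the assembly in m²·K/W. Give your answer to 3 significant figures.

7.21 m²·K/W

0.0183/0.519 = 0.03526
0.25/0.039 = 6.41
0.013/0.0236 = 0.5508
0.0147/0.245 = 0.06
R_total = 0.12 + 0.03526 + 6.41 + 0.5508 + 0.06 + 0.034 = 7.21 m²·K/W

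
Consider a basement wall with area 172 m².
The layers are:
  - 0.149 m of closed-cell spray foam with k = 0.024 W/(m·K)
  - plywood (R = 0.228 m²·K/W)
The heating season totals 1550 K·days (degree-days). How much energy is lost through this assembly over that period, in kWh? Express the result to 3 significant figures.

0.149/0.024 = 6.208
R_total = 6.208 + 0.228 = 6.436 m²·K/W
E = A × HDD × 24 / R / 1000 = 172 × 1550 × 24 / 6.436 / 1000 = 994.1 kWh

994 kWh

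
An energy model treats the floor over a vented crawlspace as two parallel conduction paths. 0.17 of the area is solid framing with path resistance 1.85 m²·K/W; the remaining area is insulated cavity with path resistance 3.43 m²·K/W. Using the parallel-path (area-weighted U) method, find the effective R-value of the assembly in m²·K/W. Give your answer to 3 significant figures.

3.00 m²·K/W

U_eff = 0.83/3.43 + 0.17/1.85 = 0.242 + 0.09189 = 0.3339
R_eff = 1/U_eff = 2.995 m²·K/W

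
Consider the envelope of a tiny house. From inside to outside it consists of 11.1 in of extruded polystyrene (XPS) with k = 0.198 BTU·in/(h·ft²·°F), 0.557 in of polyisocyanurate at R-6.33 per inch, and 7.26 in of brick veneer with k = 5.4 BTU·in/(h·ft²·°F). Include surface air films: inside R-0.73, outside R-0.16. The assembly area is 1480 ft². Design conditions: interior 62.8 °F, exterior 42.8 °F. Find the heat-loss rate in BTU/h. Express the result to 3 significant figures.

11.1/0.198 = 56.06
0.557 × 6.33 = 3.526
7.26/5.4 = 1.344
R_total = 0.73 + 56.06 + 3.526 + 1.344 + 0.16 = 61.82 ft²·°F·h/BTU
Q = A·ΔT/R = 1480 × (62.8 − 42.8) / 61.82 = 478.8 BTU/h

479 BTU/h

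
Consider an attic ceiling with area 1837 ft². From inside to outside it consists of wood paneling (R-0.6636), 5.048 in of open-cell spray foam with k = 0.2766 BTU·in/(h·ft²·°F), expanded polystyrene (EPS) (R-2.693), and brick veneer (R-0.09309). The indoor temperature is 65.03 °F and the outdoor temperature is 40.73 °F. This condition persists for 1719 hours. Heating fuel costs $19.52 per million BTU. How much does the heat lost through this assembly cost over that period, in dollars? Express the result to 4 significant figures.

5.048/0.2766 = 18.25
R_total = 0.6636 + 18.25 + 2.693 + 0.09309 = 21.7 ft²·°F·h/BTU
Q = 1837 × (65.03 − 40.73) / 21.7 = 2057.1 BTU/h
E = 2057.1 × 1719 = 3536200 BTU
Cost = 3536200/10⁶ × 19.52 = $69.026

69.03 dollars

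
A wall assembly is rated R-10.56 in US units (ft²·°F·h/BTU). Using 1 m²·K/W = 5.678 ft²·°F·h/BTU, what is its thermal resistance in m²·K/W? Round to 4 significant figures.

1.860 m²·K/W

R_SI = 10.56/5.678 = 1.8598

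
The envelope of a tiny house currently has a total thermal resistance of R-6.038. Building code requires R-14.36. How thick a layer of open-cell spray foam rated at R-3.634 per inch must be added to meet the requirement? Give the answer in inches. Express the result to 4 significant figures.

ΔR = 14.36 − 6.038 = 8.322 ft²·°F·h/BTU
L = ΔR / (R/in) = 8.322/3.634 = 2.29 in

2.290 in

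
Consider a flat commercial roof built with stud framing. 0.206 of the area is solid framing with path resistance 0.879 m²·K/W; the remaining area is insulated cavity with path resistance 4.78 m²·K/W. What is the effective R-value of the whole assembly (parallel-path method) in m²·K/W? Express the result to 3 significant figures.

2.50 m²·K/W

U_eff = 0.794/4.78 + 0.206/0.879 = 0.1661 + 0.2344 = 0.4005
R_eff = 1/U_eff = 2.497 m²·K/W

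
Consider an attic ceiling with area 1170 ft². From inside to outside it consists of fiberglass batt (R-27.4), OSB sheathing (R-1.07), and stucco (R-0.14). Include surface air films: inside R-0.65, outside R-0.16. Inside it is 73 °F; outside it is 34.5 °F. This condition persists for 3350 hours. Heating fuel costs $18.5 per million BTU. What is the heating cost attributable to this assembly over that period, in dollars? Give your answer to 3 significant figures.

R_total = 0.65 + 27.4 + 1.07 + 0.14 + 0.16 = 29.42 ft²·°F·h/BTU
Q = 1170 × (73 − 34.5) / 29.42 = 1531 BTU/h
E = 1531 × 3350 = 5129000 BTU
Cost = 5129000/10⁶ × 18.5 = $94.89

94.9 dollars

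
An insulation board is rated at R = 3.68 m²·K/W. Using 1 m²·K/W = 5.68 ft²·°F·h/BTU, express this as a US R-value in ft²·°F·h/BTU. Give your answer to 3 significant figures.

R_US = 3.68 × 5.68 = 20.9

20.9 ft²·°F·h/BTU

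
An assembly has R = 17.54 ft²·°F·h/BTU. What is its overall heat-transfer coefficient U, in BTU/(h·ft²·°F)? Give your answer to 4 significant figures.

0.05701 BTU/(h·ft²·°F)

U = 1/R = 1/17.54 = 0.057013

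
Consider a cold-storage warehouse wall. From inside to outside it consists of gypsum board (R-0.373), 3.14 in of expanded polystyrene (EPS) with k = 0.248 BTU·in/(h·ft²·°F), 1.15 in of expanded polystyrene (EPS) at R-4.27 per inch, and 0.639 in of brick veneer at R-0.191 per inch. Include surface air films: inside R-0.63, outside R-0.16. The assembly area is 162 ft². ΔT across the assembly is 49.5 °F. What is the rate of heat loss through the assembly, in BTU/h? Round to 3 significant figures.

3.14/0.248 = 12.66
1.15 × 4.27 = 4.91
0.639 × 0.191 = 0.122
R_total = 0.63 + 0.373 + 12.66 + 4.91 + 0.122 + 0.16 = 18.86 ft²·°F·h/BTU
Q = A·ΔT/R = 162 × 49.5 / 18.86 = 425.3 BTU/h

425 BTU/h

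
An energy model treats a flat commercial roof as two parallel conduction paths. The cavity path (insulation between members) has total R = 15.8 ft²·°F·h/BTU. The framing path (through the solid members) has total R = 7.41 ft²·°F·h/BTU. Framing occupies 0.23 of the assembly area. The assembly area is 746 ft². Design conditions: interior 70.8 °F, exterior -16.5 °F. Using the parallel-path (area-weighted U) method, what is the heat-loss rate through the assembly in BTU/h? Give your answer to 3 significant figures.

U_eff = 0.77/15.8 + 0.23/7.41 = 0.04873 + 0.03104 = 0.07977
R_eff = 1/U_eff = 12.54 ft²·°F·h/BTU
Q = 746 × (70.8 − (-16.5)) / 12.54 = 5195 BTU/h

5200 BTU/h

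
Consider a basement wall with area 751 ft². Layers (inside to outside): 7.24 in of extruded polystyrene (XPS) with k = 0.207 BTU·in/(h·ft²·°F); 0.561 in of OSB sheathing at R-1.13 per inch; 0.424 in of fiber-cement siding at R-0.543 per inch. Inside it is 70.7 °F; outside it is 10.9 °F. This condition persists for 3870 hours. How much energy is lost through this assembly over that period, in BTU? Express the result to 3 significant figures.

4850000 BTU

7.24/0.207 = 34.98
0.561 × 1.13 = 0.6339
0.424 × 0.543 = 0.2302
R_total = 34.98 + 0.6339 + 0.2302 = 35.84 ft²·°F·h/BTU
Q = 751 × (70.7 − 10.9) / 35.84 = 1253 BTU/h
E = 1253 × 3870 = 4849000 BTU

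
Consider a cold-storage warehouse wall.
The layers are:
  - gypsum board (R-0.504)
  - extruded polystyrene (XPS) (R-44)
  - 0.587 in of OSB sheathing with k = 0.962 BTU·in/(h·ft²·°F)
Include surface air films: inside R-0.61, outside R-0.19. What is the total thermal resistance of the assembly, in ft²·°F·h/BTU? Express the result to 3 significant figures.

0.587/0.962 = 0.6102
R_total = 0.61 + 0.504 + 44 + 0.6102 + 0.19 = 45.91 ft²·°F·h/BTU

45.9 ft²·°F·h/BTU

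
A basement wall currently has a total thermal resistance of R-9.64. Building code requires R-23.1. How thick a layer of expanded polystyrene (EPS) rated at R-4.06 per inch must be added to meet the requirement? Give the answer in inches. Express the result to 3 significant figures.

3.32 in

ΔR = 23.1 − 9.64 = 13.46 ft²·°F·h/BTU
L = ΔR / (R/in) = 13.46/4.06 = 3.315 in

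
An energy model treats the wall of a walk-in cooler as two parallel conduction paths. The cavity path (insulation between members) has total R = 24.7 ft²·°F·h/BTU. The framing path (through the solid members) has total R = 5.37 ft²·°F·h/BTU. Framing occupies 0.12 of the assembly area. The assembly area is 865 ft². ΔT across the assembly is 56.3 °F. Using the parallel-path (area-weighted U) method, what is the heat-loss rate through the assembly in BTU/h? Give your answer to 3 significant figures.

2820 BTU/h

U_eff = 0.88/24.7 + 0.12/5.37 = 0.03563 + 0.02235 = 0.05797
R_eff = 1/U_eff = 17.25 ft²·°F·h/BTU
Q = 865 × 56.3 / 17.25 = 2823 BTU/h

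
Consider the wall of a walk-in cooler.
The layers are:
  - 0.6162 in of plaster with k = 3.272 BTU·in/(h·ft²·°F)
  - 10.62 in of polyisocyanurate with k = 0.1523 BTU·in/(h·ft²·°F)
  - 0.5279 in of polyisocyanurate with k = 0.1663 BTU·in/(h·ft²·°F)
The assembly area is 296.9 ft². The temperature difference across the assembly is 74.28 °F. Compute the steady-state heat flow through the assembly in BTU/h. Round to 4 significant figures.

301.7 BTU/h

0.6162/3.272 = 0.18833
10.62/0.1523 = 69.731
0.5279/0.1663 = 3.1744
R_total = 0.18833 + 69.731 + 3.1744 = 73.094 ft²·°F·h/BTU
Q = A·ΔT/R = 296.9 × 74.28 / 73.094 = 301.72 BTU/h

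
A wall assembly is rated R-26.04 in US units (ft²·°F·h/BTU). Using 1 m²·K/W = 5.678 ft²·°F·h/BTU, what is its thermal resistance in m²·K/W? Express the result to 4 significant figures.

R_SI = 26.04/5.678 = 4.5861

4.586 m²·K/W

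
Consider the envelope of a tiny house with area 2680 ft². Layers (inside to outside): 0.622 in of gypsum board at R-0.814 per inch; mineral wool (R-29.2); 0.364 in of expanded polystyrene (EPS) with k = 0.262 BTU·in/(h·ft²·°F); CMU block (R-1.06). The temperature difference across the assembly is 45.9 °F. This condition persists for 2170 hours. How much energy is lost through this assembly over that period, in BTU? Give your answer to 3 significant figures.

8300000 BTU

0.622 × 0.814 = 0.5063
0.364/0.262 = 1.389
R_total = 0.5063 + 29.2 + 1.389 + 1.06 = 32.16 ft²·°F·h/BTU
Q = 2680 × 45.9 / 32.16 = 3826 BTU/h
E = 3826 × 2170 = 8301000 BTU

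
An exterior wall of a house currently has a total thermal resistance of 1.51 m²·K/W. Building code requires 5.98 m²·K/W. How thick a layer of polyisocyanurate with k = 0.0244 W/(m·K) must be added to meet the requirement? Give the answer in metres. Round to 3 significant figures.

ΔR = 5.98 − 1.51 = 4.47 m²·K/W
L = ΔR × k = 4.47 × 0.0244 = 0.1091 m

0.109 m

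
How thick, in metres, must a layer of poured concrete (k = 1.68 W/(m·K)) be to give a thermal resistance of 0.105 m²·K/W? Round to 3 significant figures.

L = R·k = 0.105 × 1.68 = 0.1764 m

0.176 m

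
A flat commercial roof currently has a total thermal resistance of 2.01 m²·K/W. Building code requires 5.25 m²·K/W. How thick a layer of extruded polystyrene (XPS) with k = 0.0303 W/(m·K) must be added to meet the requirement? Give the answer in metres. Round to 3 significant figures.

ΔR = 5.25 − 2.01 = 3.24 m²·K/W
L = ΔR × k = 3.24 × 0.0303 = 0.09817 m

0.0982 m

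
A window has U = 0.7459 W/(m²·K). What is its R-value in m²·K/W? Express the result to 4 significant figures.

1.341 m²·K/W

R = 1/U = 1/0.7459 = 1.3407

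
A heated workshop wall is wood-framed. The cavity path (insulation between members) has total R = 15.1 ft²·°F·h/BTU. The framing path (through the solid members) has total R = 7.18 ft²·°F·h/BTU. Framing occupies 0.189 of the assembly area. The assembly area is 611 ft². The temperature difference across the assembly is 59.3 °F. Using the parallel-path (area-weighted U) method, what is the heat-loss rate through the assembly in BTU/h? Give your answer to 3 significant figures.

2900 BTU/h

U_eff = 0.811/15.1 + 0.189/7.18 = 0.05371 + 0.02632 = 0.08003
R_eff = 1/U_eff = 12.5 ft²·°F·h/BTU
Q = 611 × 59.3 / 12.5 = 2900 BTU/h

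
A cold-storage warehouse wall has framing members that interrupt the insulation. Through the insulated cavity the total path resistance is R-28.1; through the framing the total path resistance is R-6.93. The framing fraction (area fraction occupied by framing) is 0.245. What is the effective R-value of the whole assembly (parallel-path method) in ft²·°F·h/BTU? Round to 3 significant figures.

U_eff = 0.755/28.1 + 0.245/6.93 = 0.02687 + 0.03535 = 0.06222
R_eff = 1/U_eff = 16.07 ft²·°F·h/BTU

16.1 ft²·°F·h/BTU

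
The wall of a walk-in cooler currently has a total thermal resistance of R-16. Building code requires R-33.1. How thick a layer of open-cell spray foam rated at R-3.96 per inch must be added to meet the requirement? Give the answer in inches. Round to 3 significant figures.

ΔR = 33.1 − 16 = 17.1 ft²·°F·h/BTU
L = ΔR / (R/in) = 17.1/3.96 = 4.318 in

4.32 in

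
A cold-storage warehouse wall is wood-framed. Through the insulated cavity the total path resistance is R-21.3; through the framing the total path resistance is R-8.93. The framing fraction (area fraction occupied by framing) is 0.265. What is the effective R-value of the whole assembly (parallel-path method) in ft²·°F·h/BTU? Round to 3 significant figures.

U_eff = 0.735/21.3 + 0.265/8.93 = 0.03451 + 0.02968 = 0.06418
R_eff = 1/U_eff = 15.58 ft²·°F·h/BTU

15.6 ft²·°F·h/BTU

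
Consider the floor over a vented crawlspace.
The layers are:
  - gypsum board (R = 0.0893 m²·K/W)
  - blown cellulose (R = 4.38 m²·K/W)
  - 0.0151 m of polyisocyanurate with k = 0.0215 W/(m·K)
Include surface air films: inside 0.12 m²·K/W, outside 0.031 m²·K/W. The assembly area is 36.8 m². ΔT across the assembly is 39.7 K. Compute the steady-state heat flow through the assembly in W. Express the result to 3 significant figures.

274 W

0.0151/0.0215 = 0.7023
R_total = 0.12 + 0.0893 + 4.38 + 0.7023 + 0.031 = 5.323 m²·K/W
Q = A·ΔT/R = 36.8 × 39.7 / 5.323 = 274.5 W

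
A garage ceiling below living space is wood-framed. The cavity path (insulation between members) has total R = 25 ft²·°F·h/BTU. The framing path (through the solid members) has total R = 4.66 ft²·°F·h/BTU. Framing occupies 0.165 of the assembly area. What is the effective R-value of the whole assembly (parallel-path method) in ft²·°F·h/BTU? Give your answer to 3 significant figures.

14.5 ft²·°F·h/BTU

U_eff = 0.835/25 + 0.165/4.66 = 0.0334 + 0.03541 = 0.06881
R_eff = 1/U_eff = 14.53 ft²·°F·h/BTU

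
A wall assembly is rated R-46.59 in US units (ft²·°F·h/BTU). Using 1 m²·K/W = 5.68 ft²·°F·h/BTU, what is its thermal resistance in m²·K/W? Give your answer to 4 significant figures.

R_SI = 46.59/5.68 = 8.2025

8.202 m²·K/W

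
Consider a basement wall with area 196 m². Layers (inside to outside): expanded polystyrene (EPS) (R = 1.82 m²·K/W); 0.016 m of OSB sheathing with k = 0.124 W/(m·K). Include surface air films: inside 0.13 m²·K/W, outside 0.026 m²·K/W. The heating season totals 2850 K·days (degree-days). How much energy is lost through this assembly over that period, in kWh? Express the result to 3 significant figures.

6370 kWh

0.016/0.124 = 0.129
R_total = 0.13 + 1.82 + 0.129 + 0.026 = 2.105 m²·K/W
E = A × HDD × 24 / R / 1000 = 196 × 2850 × 24 / 2.105 / 1000 = 6369 kWh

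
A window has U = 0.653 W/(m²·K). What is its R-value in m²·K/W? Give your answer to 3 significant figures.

R = 1/U = 1/0.653 = 1.531

1.53 m²·K/W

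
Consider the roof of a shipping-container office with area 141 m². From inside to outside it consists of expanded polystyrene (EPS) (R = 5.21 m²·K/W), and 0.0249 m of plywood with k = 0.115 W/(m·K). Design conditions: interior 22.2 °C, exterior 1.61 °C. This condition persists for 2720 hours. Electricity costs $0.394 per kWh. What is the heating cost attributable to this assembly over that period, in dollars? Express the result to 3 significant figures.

0.0249/0.115 = 0.2165
R_total = 5.21 + 0.2165 = 5.427 m²·K/W
Q = 141 × (22.2 − 1.61) / 5.427 = 535 W
E = 535 W × 2720 h / 1000 = 1455 kWh
Cost = 1455 × 0.394 = $573.3

573 dollars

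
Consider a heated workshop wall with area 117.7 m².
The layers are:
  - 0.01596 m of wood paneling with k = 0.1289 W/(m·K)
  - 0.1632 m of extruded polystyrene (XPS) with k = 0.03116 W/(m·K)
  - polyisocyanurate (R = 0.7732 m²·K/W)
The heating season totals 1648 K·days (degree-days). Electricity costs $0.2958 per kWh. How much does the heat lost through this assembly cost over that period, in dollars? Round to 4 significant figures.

224.5 dollars

0.01596/0.1289 = 0.12382
0.1632/0.03116 = 5.2375
R_total = 0.12382 + 5.2375 + 0.7732 = 6.1345 m²·K/W
E = A × HDD × 24 / R / 1000 = 117.7 × 1648 × 24 / 6.1345 / 1000 = 758.87 kWh
Cost = 758.87 × 0.2958 = $224.47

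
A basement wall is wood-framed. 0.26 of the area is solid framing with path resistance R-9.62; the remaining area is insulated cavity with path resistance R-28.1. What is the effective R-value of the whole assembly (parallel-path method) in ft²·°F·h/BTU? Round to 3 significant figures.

U_eff = 0.74/28.1 + 0.26/9.62 = 0.02633 + 0.02703 = 0.05336
R_eff = 1/U_eff = 18.74 ft²·°F·h/BTU

18.7 ft²·°F·h/BTU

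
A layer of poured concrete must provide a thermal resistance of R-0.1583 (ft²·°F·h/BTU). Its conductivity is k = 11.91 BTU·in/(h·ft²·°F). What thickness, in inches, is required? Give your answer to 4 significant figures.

L = R × k = 0.1583 × 11.91 = 1.8854 in

1.885 in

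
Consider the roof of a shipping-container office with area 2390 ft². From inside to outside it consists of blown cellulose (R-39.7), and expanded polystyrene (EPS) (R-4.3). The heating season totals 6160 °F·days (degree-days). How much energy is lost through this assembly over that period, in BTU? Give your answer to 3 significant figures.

8030000 BTU

R_total = 39.7 + 4.3 = 44 ft²·°F·h/BTU
E = A × HDD × 24 / R = 2390 × 6160 × 24 / 44 = 8030000 BTU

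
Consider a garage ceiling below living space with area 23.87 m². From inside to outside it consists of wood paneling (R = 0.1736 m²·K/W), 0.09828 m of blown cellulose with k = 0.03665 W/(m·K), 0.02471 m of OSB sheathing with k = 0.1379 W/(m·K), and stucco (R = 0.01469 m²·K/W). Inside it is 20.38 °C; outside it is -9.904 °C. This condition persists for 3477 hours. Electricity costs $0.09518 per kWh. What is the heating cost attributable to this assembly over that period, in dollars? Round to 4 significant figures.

0.09828/0.03665 = 2.6816
0.02471/0.1379 = 0.17919
R_total = 0.1736 + 2.6816 + 0.17919 + 0.01469 = 3.0491 m²·K/W
Q = 23.87 × (20.38 − (-9.904)) / 3.0491 = 237.08 W
E = 237.08 W × 3477 h / 1000 = 824.34 kWh
Cost = 824.34 × 0.09518 = $78.46

78.46 dollars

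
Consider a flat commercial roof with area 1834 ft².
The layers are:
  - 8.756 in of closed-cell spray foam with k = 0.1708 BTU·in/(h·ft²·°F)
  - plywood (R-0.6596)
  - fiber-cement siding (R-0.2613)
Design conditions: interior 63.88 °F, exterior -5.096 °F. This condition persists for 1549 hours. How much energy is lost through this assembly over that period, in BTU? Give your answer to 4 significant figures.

8.756/0.1708 = 51.265
R_total = 51.265 + 0.6596 + 0.2613 = 52.186 ft²·°F·h/BTU
Q = 1834 × (63.88 − (-5.096)) / 52.186 = 2424.1 BTU/h
E = 2424.1 × 1549 = 3754900 BTU

3755000 BTU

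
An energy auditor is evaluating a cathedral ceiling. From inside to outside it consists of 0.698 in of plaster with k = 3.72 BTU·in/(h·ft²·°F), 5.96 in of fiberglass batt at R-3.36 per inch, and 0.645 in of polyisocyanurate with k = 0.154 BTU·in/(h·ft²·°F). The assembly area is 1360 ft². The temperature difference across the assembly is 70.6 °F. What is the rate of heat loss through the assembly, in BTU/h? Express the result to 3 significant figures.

3930 BTU/h

0.698/3.72 = 0.1876
5.96 × 3.36 = 20.03
0.645/0.154 = 4.188
R_total = 0.1876 + 20.03 + 4.188 = 24.4 ft²·°F·h/BTU
Q = A·ΔT/R = 1360 × 70.6 / 24.4 = 3935 BTU/h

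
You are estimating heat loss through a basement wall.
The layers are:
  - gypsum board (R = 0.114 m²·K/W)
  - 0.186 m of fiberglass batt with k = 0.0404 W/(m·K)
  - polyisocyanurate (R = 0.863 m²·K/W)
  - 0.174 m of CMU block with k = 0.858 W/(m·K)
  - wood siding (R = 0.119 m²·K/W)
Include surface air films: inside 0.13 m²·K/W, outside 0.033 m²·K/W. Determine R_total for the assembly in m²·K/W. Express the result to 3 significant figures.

6.07 m²·K/W

0.186/0.0404 = 4.604
0.174/0.858 = 0.2028
R_total = 0.13 + 0.114 + 4.604 + 0.863 + 0.2028 + 0.119 + 0.033 = 6.066 m²·K/W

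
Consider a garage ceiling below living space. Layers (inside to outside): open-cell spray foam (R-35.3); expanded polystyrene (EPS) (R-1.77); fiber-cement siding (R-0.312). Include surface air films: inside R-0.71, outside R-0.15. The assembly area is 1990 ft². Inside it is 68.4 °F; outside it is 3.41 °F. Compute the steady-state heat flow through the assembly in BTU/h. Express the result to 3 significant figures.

R_total = 0.71 + 35.3 + 1.77 + 0.312 + 0.15 = 38.24 ft²·°F·h/BTU
Q = A·ΔT/R = 1990 × (68.4 − 3.41) / 38.24 = 3382 BTU/h

3380 BTU/h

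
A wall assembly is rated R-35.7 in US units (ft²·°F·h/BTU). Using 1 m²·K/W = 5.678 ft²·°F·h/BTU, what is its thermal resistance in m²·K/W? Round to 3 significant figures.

6.29 m²·K/W

R_SI = 35.7/5.678 = 6.287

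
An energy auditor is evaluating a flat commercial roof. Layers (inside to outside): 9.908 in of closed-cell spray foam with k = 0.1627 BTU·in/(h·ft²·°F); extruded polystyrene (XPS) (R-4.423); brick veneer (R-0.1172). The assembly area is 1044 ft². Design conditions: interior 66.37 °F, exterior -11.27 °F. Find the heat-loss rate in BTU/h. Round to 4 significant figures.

1239 BTU/h

9.908/0.1627 = 60.897
R_total = 60.897 + 4.423 + 0.1172 = 65.438 ft²·°F·h/BTU
Q = A·ΔT/R = 1044 × (66.37 − (-11.27)) / 65.438 = 1238.7 BTU/h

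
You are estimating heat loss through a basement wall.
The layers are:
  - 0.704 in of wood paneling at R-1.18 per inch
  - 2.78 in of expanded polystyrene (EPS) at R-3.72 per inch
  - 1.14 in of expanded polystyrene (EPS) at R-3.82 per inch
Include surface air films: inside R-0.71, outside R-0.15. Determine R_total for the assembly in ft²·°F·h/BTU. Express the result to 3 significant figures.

16.4 ft²·°F·h/BTU

0.704 × 1.18 = 0.8307
2.78 × 3.72 = 10.34
1.14 × 3.82 = 4.355
R_total = 0.71 + 0.8307 + 10.34 + 4.355 + 0.15 = 16.39 ft²·°F·h/BTU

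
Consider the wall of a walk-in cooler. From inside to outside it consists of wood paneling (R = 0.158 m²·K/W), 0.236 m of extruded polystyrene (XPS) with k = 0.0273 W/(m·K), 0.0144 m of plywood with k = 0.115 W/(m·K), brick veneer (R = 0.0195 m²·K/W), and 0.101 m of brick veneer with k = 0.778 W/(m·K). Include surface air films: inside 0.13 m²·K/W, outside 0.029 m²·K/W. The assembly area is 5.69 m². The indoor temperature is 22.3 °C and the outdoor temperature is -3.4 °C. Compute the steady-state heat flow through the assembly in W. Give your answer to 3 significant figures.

15.8 W

0.236/0.0273 = 8.645
0.0144/0.115 = 0.1252
0.101/0.778 = 0.1298
R_total = 0.13 + 0.158 + 8.645 + 0.1252 + 0.0195 + 0.1298 + 0.029 = 9.236 m²·K/W
Q = A·ΔT/R = 5.69 × (22.3 − (-3.4)) / 9.236 = 15.83 W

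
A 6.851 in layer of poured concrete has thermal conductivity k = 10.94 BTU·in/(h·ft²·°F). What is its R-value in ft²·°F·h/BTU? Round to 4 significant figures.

R = L/k = 6.851/10.94 = 0.62623 ft²·°F·h/BTU

0.6262 ft²·°F·h/BTU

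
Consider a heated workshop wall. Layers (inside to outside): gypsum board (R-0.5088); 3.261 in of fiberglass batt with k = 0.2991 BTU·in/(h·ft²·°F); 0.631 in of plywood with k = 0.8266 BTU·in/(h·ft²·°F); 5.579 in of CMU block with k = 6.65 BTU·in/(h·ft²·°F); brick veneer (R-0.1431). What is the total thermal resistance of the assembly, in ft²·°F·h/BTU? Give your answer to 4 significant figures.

3.261/0.2991 = 10.903
0.631/0.8266 = 0.76337
5.579/6.65 = 0.83895
R_total = 0.5088 + 10.903 + 0.76337 + 0.83895 + 0.1431 = 13.157 ft²·°F·h/BTU

13.16 ft²·°F·h/BTU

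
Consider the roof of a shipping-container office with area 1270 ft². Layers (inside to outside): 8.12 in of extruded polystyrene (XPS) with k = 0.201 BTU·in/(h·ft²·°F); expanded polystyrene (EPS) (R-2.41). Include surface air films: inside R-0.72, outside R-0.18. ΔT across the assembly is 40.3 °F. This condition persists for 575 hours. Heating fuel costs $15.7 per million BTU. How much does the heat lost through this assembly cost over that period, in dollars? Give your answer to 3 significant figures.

8.12/0.201 = 40.4
R_total = 0.72 + 40.4 + 2.41 + 0.18 = 43.71 ft²·°F·h/BTU
Q = 1270 × 40.3 / 43.71 = 1171 BTU/h
E = 1171 × 575 = 673300 BTU
Cost = 673300/10⁶ × 15.7 = $10.57

10.6 dollars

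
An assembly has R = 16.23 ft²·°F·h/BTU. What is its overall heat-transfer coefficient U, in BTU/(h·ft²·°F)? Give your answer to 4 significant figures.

0.06161 BTU/(h·ft²·°F)

U = 1/R = 1/16.23 = 0.061614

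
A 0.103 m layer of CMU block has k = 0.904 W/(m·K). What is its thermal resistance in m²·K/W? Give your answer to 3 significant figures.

R = L/k = 0.103/0.904 = 0.1139 m²·K/W

0.114 m²·K/W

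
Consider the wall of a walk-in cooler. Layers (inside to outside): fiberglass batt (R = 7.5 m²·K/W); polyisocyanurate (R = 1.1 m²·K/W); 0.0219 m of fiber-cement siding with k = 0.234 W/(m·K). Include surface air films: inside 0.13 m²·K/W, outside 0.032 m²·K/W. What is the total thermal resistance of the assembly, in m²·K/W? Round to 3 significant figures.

8.86 m²·K/W

0.0219/0.234 = 0.09359
R_total = 0.13 + 7.5 + 1.1 + 0.09359 + 0.032 = 8.856 m²·K/W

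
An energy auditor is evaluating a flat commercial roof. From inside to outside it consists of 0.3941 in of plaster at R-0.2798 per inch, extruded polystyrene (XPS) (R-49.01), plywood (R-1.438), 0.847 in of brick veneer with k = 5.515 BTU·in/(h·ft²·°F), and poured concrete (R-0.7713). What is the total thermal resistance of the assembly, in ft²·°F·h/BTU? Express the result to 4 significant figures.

0.3941 × 0.2798 = 0.11027
0.847/5.515 = 0.15358
R_total = 0.11027 + 49.01 + 1.438 + 0.15358 + 0.7713 = 51.483 ft²·°F·h/BTU

51.48 ft²·°F·h/BTU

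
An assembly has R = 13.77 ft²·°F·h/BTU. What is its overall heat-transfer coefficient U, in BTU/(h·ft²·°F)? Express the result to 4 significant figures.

U = 1/R = 1/13.77 = 0.072622

0.07262 BTU/(h·ft²·°F)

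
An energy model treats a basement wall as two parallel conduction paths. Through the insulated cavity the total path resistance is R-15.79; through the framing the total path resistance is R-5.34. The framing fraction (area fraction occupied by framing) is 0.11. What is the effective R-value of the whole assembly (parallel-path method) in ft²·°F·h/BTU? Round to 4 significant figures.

U_eff = 0.89/15.79 + 0.11/5.34 = 0.056365 + 0.020599 = 0.076964
R_eff = 1/U_eff = 12.993 ft²·°F·h/BTU

12.99 ft²·°F·h/BTU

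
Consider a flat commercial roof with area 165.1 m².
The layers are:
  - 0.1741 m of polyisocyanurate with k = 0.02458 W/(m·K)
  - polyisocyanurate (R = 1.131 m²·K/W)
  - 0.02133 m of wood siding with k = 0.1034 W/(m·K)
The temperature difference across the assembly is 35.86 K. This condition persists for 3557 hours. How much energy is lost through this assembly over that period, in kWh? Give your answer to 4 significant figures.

0.1741/0.02458 = 7.083
0.02133/0.1034 = 0.20629
R_total = 7.083 + 1.131 + 0.20629 = 8.4203 m²·K/W
Q = 165.1 × 35.86 / 8.4203 = 703.12 W
E = 703.12 W × 3557 h / 1000 = 2501 kWh

2501 kWh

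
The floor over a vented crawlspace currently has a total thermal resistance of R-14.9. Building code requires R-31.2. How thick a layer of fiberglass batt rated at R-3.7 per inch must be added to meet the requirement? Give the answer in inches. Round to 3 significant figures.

4.41 in

ΔR = 31.2 − 14.9 = 16.3 ft²·°F·h/BTU
L = ΔR / (R/in) = 16.3/3.7 = 4.405 in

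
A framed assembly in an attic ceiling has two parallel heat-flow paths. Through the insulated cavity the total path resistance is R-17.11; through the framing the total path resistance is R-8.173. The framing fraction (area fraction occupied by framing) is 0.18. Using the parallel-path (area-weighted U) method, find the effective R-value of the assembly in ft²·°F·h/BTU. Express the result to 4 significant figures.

14.30 ft²·°F·h/BTU

U_eff = 0.82/17.11 + 0.18/8.173 = 0.047925 + 0.022024 = 0.069949
R_eff = 1/U_eff = 14.296 ft²·°F·h/BTU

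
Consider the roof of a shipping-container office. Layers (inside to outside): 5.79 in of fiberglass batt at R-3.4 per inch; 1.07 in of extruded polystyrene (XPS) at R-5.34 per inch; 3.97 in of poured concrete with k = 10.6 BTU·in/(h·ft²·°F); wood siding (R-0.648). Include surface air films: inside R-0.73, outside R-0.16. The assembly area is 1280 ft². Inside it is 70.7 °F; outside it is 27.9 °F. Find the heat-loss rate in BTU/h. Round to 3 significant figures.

5.79 × 3.4 = 19.69
1.07 × 5.34 = 5.714
3.97/10.6 = 0.3745
R_total = 0.73 + 19.69 + 5.714 + 0.3745 + 0.648 + 0.16 = 27.31 ft²·°F·h/BTU
Q = A·ΔT/R = 1280 × (70.7 − 27.9) / 27.31 = 2006 BTU/h

2010 BTU/h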